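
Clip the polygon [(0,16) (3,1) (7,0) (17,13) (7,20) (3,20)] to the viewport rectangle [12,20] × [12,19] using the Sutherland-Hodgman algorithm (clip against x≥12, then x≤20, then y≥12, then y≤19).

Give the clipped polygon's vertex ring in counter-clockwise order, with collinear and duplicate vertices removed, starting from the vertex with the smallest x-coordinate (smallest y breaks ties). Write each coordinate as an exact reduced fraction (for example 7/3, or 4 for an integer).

1. After x ≥ 12: [(12,13/2) (17,13) (12,33/2)]
2. After x ≤ 20: [(12,13/2) (17,13) (12,33/2)]
3. After y ≥ 12: [(12,12) (211/13,12) (17,13) (12,33/2)]
4. After y ≤ 19: [(12,12) (211/13,12) (17,13) (12,33/2)]
5. Canonical ring: [(12,12) (211/13,12) (17,13) (12,33/2)]

Clipped polygon: [(12,12) (211/13,12) (17,13) (12,33/2)]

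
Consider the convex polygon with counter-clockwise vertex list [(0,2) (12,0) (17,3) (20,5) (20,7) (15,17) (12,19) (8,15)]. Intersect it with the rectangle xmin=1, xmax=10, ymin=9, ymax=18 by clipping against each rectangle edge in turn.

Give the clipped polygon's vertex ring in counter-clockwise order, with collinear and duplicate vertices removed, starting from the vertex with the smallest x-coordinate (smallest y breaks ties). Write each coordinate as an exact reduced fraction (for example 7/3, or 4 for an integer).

1. After x ≥ 1: [(1,29/8) (1,11/6) (12,0) (17,3) (20,5) (20,7) (15,17) (12,19) (8,15)]
2. After x ≤ 10: [(1,29/8) (1,11/6) (10,1/3) (10,17) (8,15)]
3. After y ≥ 9: [(56/13,9) (10,9) (10,17) (8,15)]
4. After y ≤ 18: [(56/13,9) (10,9) (10,17) (8,15)]
5. Canonical ring: [(56/13,9) (10,9) (10,17) (8,15)]

Clipped polygon: [(56/13,9) (10,9) (10,17) (8,15)]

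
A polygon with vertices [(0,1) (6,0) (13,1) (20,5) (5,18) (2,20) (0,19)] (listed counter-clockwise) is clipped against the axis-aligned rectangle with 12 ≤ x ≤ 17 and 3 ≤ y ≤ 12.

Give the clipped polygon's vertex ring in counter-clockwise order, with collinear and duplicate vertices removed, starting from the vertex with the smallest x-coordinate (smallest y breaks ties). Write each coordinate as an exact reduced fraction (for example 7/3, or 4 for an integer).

1. After x ≥ 12: [(12,6/7) (13,1) (20,5) (12,179/15)]
2. After x ≤ 17: [(12,6/7) (13,1) (17,23/7) (17,38/5) (12,179/15)]
3. After y ≥ 3: [(12,3) (33/2,3) (17,23/7) (17,38/5) (12,179/15)]
4. After y ≤ 12: [(12,3) (33/2,3) (17,23/7) (17,38/5) (12,179/15)]
5. Canonical ring: [(12,3) (33/2,3) (17,23/7) (17,38/5) (12,179/15)]

Clipped polygon: [(12,3) (33/2,3) (17,23/7) (17,38/5) (12,179/15)]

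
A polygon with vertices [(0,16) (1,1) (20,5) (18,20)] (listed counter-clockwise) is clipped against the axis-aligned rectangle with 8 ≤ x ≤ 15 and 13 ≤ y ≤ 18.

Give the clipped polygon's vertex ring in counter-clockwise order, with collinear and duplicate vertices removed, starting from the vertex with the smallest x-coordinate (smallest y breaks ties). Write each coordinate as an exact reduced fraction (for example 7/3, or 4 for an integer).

1. After x ≥ 8: [(8,160/9) (8,47/19) (20,5) (18,20)]
2. After x ≤ 15: [(15,58/3) (8,160/9) (8,47/19) (15,75/19)]
3. After y ≥ 13: [(15,13) (15,58/3) (8,160/9) (8,13)]
4. After y ≤ 18: [(15,13) (15,18) (9,18) (8,160/9) (8,13)]
5. Canonical ring: [(8,13) (15,13) (15,18) (9,18) (8,160/9)]

Clipped polygon: [(8,13) (15,13) (15,18) (9,18) (8,160/9)]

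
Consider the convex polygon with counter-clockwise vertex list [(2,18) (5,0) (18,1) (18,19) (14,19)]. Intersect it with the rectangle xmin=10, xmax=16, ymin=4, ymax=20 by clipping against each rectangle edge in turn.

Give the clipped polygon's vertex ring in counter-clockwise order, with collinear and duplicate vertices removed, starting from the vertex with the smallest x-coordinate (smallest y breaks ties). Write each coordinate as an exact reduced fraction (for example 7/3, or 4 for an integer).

Clipped polygon: [(10,4) (16,4) (16,19) (14,19) (10,56/3)]

1. After x ≥ 10: [(10,56/3) (10,5/13) (18,1) (18,19) (14,19)]
2. After x ≤ 16: [(10,56/3) (10,5/13) (16,11/13) (16,19) (14,19)]
3. After y ≥ 4: [(10,56/3) (10,4) (16,4) (16,19) (14,19)]
4. After y ≤ 20: [(10,56/3) (10,4) (16,4) (16,19) (14,19)]
5. Canonical ring: [(10,4) (16,4) (16,19) (14,19) (10,56/3)]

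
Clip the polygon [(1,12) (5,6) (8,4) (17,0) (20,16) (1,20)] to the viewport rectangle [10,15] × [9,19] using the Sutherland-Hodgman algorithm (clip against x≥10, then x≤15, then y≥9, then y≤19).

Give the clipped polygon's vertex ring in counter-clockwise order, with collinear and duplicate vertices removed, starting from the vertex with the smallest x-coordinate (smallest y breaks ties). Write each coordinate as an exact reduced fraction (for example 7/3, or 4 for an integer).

Clipped polygon: [(10,9) (15,9) (15,324/19) (10,344/19)]

1. After x ≥ 10: [(10,28/9) (17,0) (20,16) (10,344/19)]
2. After x ≤ 15: [(10,28/9) (15,8/9) (15,324/19) (10,344/19)]
3. After y ≥ 9: [(10,9) (15,9) (15,324/19) (10,344/19)]
4. After y ≤ 19: [(10,9) (15,9) (15,324/19) (10,344/19)]
5. Canonical ring: [(10,9) (15,9) (15,324/19) (10,344/19)]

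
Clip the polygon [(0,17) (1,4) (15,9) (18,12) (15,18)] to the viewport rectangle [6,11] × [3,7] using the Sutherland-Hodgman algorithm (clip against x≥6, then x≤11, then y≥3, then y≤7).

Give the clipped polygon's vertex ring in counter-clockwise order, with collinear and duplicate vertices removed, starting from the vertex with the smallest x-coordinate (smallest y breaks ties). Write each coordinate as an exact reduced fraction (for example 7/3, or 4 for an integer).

Clipped polygon: [(6,81/14) (47/5,7) (6,7)]

1. After x ≥ 6: [(6,87/5) (6,81/14) (15,9) (18,12) (15,18)]
2. After x ≤ 11: [(11,266/15) (6,87/5) (6,81/14) (11,53/7)]
3. After y ≥ 3: [(11,266/15) (6,87/5) (6,81/14) (11,53/7)]
4. After y ≤ 7: [(6,7) (6,81/14) (47/5,7)]
5. Canonical ring: [(6,81/14) (47/5,7) (6,7)]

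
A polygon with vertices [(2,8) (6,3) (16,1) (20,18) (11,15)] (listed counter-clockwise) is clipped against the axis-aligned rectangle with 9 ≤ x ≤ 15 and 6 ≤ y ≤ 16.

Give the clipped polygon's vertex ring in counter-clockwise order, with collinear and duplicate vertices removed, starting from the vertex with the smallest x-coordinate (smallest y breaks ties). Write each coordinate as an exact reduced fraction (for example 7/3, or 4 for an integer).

Clipped polygon: [(9,6) (15,6) (15,16) (14,16) (11,15) (9,121/9)]

1. After x ≥ 9: [(9,121/9) (9,12/5) (16,1) (20,18) (11,15)]
2. After x ≤ 15: [(9,121/9) (9,12/5) (15,6/5) (15,49/3) (11,15)]
3. After y ≥ 6: [(9,121/9) (9,6) (15,6) (15,49/3) (11,15)]
4. After y ≤ 16: [(9,121/9) (9,6) (15,6) (15,16) (14,16) (11,15)]
5. Canonical ring: [(9,6) (15,6) (15,16) (14,16) (11,15) (9,121/9)]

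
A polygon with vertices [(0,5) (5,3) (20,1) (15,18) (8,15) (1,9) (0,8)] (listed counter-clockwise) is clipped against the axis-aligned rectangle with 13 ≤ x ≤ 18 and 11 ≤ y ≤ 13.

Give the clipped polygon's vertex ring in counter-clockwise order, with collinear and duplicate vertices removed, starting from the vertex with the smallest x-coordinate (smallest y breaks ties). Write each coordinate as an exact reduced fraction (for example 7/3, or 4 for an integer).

Clipped polygon: [(13,11) (290/17,11) (280/17,13) (13,13)]

1. After x ≥ 13: [(13,29/15) (20,1) (15,18) (13,120/7)]
2. After x ≤ 18: [(13,29/15) (18,19/15) (18,39/5) (15,18) (13,120/7)]
3. After y ≥ 11: [(13,11) (290/17,11) (15,18) (13,120/7)]
4. After y ≤ 13: [(13,13) (13,11) (290/17,11) (280/17,13)]
5. Canonical ring: [(13,11) (290/17,11) (280/17,13) (13,13)]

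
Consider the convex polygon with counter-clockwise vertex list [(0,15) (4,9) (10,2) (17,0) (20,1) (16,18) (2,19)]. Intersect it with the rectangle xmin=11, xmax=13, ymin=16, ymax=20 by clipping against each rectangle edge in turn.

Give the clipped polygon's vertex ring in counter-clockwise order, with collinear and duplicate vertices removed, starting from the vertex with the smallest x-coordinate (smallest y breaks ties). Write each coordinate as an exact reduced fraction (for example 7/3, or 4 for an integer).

Clipped polygon: [(11,16) (13,16) (13,255/14) (11,257/14)]

1. After x ≥ 11: [(11,12/7) (17,0) (20,1) (16,18) (11,257/14)]
2. After x ≤ 13: [(11,12/7) (13,8/7) (13,255/14) (11,257/14)]
3. After y ≥ 16: [(11,16) (13,16) (13,255/14) (11,257/14)]
4. After y ≤ 20: [(11,16) (13,16) (13,255/14) (11,257/14)]
5. Canonical ring: [(11,16) (13,16) (13,255/14) (11,257/14)]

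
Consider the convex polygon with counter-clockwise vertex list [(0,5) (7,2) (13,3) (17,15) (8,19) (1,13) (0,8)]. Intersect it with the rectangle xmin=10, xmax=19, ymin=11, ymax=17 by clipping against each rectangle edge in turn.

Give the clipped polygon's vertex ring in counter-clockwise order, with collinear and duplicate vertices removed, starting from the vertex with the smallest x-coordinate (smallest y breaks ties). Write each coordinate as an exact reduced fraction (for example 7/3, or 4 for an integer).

1. After x ≥ 10: [(10,5/2) (13,3) (17,15) (10,163/9)]
2. After x ≤ 19: [(10,5/2) (13,3) (17,15) (10,163/9)]
3. After y ≥ 11: [(10,11) (47/3,11) (17,15) (10,163/9)]
4. After y ≤ 17: [(10,17) (10,11) (47/3,11) (17,15) (25/2,17)]
5. Canonical ring: [(10,11) (47/3,11) (17,15) (25/2,17) (10,17)]

Clipped polygon: [(10,11) (47/3,11) (17,15) (25/2,17) (10,17)]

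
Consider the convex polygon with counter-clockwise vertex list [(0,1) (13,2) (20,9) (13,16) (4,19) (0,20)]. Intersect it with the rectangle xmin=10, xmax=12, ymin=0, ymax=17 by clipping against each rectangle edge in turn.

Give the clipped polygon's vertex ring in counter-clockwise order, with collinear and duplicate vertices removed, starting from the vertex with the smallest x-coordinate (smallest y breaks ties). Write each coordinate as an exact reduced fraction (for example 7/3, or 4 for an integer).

1. After x ≥ 10: [(10,23/13) (13,2) (20,9) (13,16) (10,17)]
2. After x ≤ 12: [(10,23/13) (12,25/13) (12,49/3) (10,17)]
3. After y ≥ 0: [(10,23/13) (12,25/13) (12,49/3) (10,17)]
4. After y ≤ 17: [(10,23/13) (12,25/13) (12,49/3) (10,17)]
5. Canonical ring: [(10,23/13) (12,25/13) (12,49/3) (10,17)]

Clipped polygon: [(10,23/13) (12,25/13) (12,49/3) (10,17)]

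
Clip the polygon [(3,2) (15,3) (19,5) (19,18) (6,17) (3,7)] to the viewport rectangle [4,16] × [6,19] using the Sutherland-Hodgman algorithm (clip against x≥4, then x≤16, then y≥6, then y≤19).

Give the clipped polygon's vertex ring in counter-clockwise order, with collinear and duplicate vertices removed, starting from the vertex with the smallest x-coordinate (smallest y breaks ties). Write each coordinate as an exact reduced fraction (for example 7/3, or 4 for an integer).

Clipped polygon: [(4,6) (16,6) (16,231/13) (6,17) (4,31/3)]

1. After x ≥ 4: [(4,25/12) (15,3) (19,5) (19,18) (6,17) (4,31/3)]
2. After x ≤ 16: [(4,25/12) (15,3) (16,7/2) (16,231/13) (6,17) (4,31/3)]
3. After y ≥ 6: [(4,6) (16,6) (16,231/13) (6,17) (4,31/3)]
4. After y ≤ 19: [(4,6) (16,6) (16,231/13) (6,17) (4,31/3)]
5. Canonical ring: [(4,6) (16,6) (16,231/13) (6,17) (4,31/3)]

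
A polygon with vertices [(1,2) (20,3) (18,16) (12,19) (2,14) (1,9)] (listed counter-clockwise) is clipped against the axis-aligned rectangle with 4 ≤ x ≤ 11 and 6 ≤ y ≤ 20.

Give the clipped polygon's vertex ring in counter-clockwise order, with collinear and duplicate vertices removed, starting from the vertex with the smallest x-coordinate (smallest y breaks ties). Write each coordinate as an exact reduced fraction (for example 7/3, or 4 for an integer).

1. After x ≥ 4: [(4,41/19) (20,3) (18,16) (12,19) (4,15)]
2. After x ≤ 11: [(4,41/19) (11,48/19) (11,37/2) (4,15)]
3. After y ≥ 6: [(4,6) (11,6) (11,37/2) (4,15)]
4. After y ≤ 20: [(4,6) (11,6) (11,37/2) (4,15)]
5. Canonical ring: [(4,6) (11,6) (11,37/2) (4,15)]

Clipped polygon: [(4,6) (11,6) (11,37/2) (4,15)]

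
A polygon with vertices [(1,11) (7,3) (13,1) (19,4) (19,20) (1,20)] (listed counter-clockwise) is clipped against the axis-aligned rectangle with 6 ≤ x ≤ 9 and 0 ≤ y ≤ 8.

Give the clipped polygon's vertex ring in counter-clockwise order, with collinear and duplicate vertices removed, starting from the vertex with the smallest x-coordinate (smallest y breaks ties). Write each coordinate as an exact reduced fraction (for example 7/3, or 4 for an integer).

1. After x ≥ 6: [(6,13/3) (7,3) (13,1) (19,4) (19,20) (6,20)]
2. After x ≤ 9: [(6,13/3) (7,3) (9,7/3) (9,20) (6,20)]
3. After y ≥ 0: [(6,13/3) (7,3) (9,7/3) (9,20) (6,20)]
4. After y ≤ 8: [(6,8) (6,13/3) (7,3) (9,7/3) (9,8)]
5. Canonical ring: [(6,13/3) (7,3) (9,7/3) (9,8) (6,8)]

Clipped polygon: [(6,13/3) (7,3) (9,7/3) (9,8) (6,8)]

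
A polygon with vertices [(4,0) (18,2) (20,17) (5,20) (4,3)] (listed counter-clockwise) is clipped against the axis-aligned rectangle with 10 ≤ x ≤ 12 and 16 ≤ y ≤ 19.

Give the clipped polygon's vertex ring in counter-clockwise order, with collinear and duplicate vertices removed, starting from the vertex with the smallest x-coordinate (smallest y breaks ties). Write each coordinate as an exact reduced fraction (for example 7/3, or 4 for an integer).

Clipped polygon: [(10,16) (12,16) (12,93/5) (10,19)]

1. After x ≥ 10: [(10,6/7) (18,2) (20,17) (10,19)]
2. After x ≤ 12: [(10,6/7) (12,8/7) (12,93/5) (10,19)]
3. After y ≥ 16: [(10,16) (12,16) (12,93/5) (10,19)]
4. After y ≤ 19: [(10,16) (12,16) (12,93/5) (10,19)]
5. Canonical ring: [(10,16) (12,16) (12,93/5) (10,19)]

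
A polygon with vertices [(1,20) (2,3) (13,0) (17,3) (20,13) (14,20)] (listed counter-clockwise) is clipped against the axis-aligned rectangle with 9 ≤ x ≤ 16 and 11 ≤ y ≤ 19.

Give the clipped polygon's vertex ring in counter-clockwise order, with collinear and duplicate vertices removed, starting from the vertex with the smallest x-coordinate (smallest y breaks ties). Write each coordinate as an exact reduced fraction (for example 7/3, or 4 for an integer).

1. After x ≥ 9: [(9,20) (9,12/11) (13,0) (17,3) (20,13) (14,20)]
2. After x ≤ 16: [(9,20) (9,12/11) (13,0) (16,9/4) (16,53/3) (14,20)]
3. After y ≥ 11: [(9,20) (9,11) (16,11) (16,53/3) (14,20)]
4. After y ≤ 19: [(9,19) (9,11) (16,11) (16,53/3) (104/7,19)]
5. Canonical ring: [(9,11) (16,11) (16,53/3) (104/7,19) (9,19)]

Clipped polygon: [(9,11) (16,11) (16,53/3) (104/7,19) (9,19)]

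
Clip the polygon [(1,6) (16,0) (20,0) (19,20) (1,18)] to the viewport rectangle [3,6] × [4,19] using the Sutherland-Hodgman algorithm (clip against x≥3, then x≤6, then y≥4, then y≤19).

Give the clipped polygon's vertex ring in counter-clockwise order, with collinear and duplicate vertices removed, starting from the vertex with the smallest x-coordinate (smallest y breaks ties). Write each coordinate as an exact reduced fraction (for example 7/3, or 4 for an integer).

1. After x ≥ 3: [(3,26/5) (16,0) (20,0) (19,20) (3,164/9)]
2. After x ≤ 6: [(3,26/5) (6,4) (6,167/9) (3,164/9)]
3. After y ≥ 4: [(3,26/5) (6,4) (6,167/9) (3,164/9)]
4. After y ≤ 19: [(3,26/5) (6,4) (6,167/9) (3,164/9)]
5. Canonical ring: [(3,26/5) (6,4) (6,167/9) (3,164/9)]

Clipped polygon: [(3,26/5) (6,4) (6,167/9) (3,164/9)]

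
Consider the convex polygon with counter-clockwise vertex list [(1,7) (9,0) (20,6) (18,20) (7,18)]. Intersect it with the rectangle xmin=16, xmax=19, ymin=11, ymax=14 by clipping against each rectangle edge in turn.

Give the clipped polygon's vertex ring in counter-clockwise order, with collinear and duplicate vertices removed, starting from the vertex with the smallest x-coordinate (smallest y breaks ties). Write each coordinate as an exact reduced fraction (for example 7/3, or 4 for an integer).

1. After x ≥ 16: [(16,42/11) (20,6) (18,20) (16,216/11)]
2. After x ≤ 19: [(16,42/11) (19,60/11) (19,13) (18,20) (16,216/11)]
3. After y ≥ 11: [(16,11) (19,11) (19,13) (18,20) (16,216/11)]
4. After y ≤ 14: [(16,14) (16,11) (19,11) (19,13) (132/7,14)]
5. Canonical ring: [(16,11) (19,11) (19,13) (132/7,14) (16,14)]

Clipped polygon: [(16,11) (19,11) (19,13) (132/7,14) (16,14)]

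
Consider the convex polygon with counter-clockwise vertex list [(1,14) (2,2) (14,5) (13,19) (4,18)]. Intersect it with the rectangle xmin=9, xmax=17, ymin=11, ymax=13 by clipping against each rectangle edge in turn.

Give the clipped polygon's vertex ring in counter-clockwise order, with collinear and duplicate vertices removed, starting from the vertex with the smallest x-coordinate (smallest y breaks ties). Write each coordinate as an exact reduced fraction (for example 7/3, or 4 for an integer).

1. After x ≥ 9: [(9,15/4) (14,5) (13,19) (9,167/9)]
2. After x ≤ 17: [(9,15/4) (14,5) (13,19) (9,167/9)]
3. After y ≥ 11: [(9,11) (95/7,11) (13,19) (9,167/9)]
4. After y ≤ 13: [(9,13) (9,11) (95/7,11) (94/7,13)]
5. Canonical ring: [(9,11) (95/7,11) (94/7,13) (9,13)]

Clipped polygon: [(9,11) (95/7,11) (94/7,13) (9,13)]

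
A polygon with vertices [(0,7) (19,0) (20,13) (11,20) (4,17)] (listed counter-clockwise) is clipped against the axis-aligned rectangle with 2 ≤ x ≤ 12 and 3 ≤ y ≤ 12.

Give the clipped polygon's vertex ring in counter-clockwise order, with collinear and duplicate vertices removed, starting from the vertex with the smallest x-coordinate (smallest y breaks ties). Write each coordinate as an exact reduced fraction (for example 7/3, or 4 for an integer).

Clipped polygon: [(2,119/19) (76/7,3) (12,3) (12,12) (2,12)]

1. After x ≥ 2: [(2,12) (2,119/19) (19,0) (20,13) (11,20) (4,17)]
2. After x ≤ 12: [(2,12) (2,119/19) (12,49/19) (12,173/9) (11,20) (4,17)]
3. After y ≥ 3: [(2,12) (2,119/19) (76/7,3) (12,3) (12,173/9) (11,20) (4,17)]
4. After y ≤ 12: [(2,12) (2,12) (2,119/19) (76/7,3) (12,3) (12,12)]
5. Canonical ring: [(2,119/19) (76/7,3) (12,3) (12,12) (2,12)]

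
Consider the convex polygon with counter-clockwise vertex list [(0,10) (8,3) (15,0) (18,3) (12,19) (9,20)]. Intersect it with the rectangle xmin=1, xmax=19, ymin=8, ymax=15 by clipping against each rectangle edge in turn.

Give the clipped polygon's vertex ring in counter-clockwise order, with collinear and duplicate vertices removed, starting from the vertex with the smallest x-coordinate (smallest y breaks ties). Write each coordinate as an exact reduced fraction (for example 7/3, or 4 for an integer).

1. After x ≥ 1: [(1,100/9) (1,73/8) (8,3) (15,0) (18,3) (12,19) (9,20)]
2. After x ≤ 19: [(1,100/9) (1,73/8) (8,3) (15,0) (18,3) (12,19) (9,20)]
3. After y ≥ 8: [(1,100/9) (1,73/8) (16/7,8) (129/8,8) (12,19) (9,20)]
4. After y ≤ 15: [(9/2,15) (1,100/9) (1,73/8) (16/7,8) (129/8,8) (27/2,15)]
5. Canonical ring: [(1,73/8) (16/7,8) (129/8,8) (27/2,15) (9/2,15) (1,100/9)]

Clipped polygon: [(1,73/8) (16/7,8) (129/8,8) (27/2,15) (9/2,15) (1,100/9)]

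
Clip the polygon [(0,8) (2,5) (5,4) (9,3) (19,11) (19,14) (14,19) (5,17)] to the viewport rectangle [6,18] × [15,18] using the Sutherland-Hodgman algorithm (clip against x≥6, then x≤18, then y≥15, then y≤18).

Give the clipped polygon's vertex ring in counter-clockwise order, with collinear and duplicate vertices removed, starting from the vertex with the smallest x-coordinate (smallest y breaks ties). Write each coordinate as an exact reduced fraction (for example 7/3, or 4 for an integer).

Clipped polygon: [(6,15) (18,15) (15,18) (19/2,18) (6,155/9)]

1. After x ≥ 6: [(6,15/4) (9,3) (19,11) (19,14) (14,19) (6,155/9)]
2. After x ≤ 18: [(6,15/4) (9,3) (18,51/5) (18,15) (14,19) (6,155/9)]
3. After y ≥ 15: [(6,15) (18,15) (18,15) (14,19) (6,155/9)]
4. After y ≤ 18: [(6,15) (18,15) (18,15) (15,18) (19/2,18) (6,155/9)]
5. Canonical ring: [(6,15) (18,15) (15,18) (19/2,18) (6,155/9)]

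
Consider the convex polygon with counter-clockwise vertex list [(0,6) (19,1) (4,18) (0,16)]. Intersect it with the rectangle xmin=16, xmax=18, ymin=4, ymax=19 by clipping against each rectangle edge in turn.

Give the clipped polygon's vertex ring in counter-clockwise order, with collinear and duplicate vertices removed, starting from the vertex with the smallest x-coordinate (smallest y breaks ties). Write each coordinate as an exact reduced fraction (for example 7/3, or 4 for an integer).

Clipped polygon: [(16,4) (278/17,4) (16,22/5)]

1. After x ≥ 16: [(16,34/19) (19,1) (16,22/5)]
2. After x ≤ 18: [(16,34/19) (18,24/19) (18,32/15) (16,22/5)]
3. After y ≥ 4: [(16,4) (278/17,4) (16,22/5)]
4. After y ≤ 19: [(16,4) (278/17,4) (16,22/5)]
5. Canonical ring: [(16,4) (278/17,4) (16,22/5)]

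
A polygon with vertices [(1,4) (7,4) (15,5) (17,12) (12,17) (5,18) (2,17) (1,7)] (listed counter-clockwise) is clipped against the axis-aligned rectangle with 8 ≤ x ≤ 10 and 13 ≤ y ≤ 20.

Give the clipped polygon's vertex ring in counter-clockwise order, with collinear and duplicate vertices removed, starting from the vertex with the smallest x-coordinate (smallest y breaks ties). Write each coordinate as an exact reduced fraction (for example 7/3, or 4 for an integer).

1. After x ≥ 8: [(8,33/8) (15,5) (17,12) (12,17) (8,123/7)]
2. After x ≤ 10: [(8,33/8) (10,35/8) (10,121/7) (8,123/7)]
3. After y ≥ 13: [(8,13) (10,13) (10,121/7) (8,123/7)]
4. After y ≤ 20: [(8,13) (10,13) (10,121/7) (8,123/7)]
5. Canonical ring: [(8,13) (10,13) (10,121/7) (8,123/7)]

Clipped polygon: [(8,13) (10,13) (10,121/7) (8,123/7)]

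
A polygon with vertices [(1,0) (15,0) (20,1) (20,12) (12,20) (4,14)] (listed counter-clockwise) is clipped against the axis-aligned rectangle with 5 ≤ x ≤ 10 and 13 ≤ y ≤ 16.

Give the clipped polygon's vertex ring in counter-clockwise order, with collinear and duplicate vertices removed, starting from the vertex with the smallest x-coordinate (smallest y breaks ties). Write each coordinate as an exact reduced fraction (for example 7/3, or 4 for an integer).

1. After x ≥ 5: [(5,0) (15,0) (20,1) (20,12) (12,20) (5,59/4)]
2. After x ≤ 10: [(5,0) (10,0) (10,37/2) (5,59/4)]
3. After y ≥ 13: [(5,13) (10,13) (10,37/2) (5,59/4)]
4. After y ≤ 16: [(5,13) (10,13) (10,16) (20/3,16) (5,59/4)]
5. Canonical ring: [(5,13) (10,13) (10,16) (20/3,16) (5,59/4)]

Clipped polygon: [(5,13) (10,13) (10,16) (20/3,16) (5,59/4)]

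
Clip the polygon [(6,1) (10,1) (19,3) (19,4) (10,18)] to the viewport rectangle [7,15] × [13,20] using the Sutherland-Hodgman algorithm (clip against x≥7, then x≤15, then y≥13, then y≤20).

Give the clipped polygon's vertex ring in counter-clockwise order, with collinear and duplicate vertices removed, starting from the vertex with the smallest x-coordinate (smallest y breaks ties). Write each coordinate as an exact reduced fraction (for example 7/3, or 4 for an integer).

Clipped polygon: [(150/17,13) (185/14,13) (10,18)]

1. After x ≥ 7: [(7,21/4) (7,1) (10,1) (19,3) (19,4) (10,18)]
2. After x ≤ 15: [(7,21/4) (7,1) (10,1) (15,19/9) (15,92/9) (10,18)]
3. After y ≥ 13: [(150/17,13) (185/14,13) (10,18)]
4. After y ≤ 20: [(150/17,13) (185/14,13) (10,18)]
5. Canonical ring: [(150/17,13) (185/14,13) (10,18)]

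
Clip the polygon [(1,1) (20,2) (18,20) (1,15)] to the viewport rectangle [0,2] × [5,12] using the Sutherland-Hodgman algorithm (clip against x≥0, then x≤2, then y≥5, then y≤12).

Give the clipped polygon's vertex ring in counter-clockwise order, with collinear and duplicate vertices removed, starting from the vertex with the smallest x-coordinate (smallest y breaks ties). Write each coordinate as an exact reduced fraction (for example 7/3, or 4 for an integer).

Clipped polygon: [(1,5) (2,5) (2,12) (1,12)]

1. After x ≥ 0: [(1,1) (20,2) (18,20) (1,15)]
2. After x ≤ 2: [(1,1) (2,20/19) (2,260/17) (1,15)]
3. After y ≥ 5: [(1,5) (2,5) (2,260/17) (1,15)]
4. After y ≤ 12: [(1,12) (1,5) (2,5) (2,12)]
5. Canonical ring: [(1,5) (2,5) (2,12) (1,12)]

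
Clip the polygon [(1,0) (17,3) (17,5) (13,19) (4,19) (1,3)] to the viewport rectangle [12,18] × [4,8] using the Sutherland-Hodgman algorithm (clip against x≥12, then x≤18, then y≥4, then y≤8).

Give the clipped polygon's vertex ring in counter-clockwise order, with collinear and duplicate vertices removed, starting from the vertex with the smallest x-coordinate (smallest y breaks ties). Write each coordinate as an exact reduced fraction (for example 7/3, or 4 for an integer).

1. After x ≥ 12: [(12,33/16) (17,3) (17,5) (13,19) (12,19)]
2. After x ≤ 18: [(12,33/16) (17,3) (17,5) (13,19) (12,19)]
3. After y ≥ 4: [(12,4) (17,4) (17,5) (13,19) (12,19)]
4. After y ≤ 8: [(12,8) (12,4) (17,4) (17,5) (113/7,8)]
5. Canonical ring: [(12,4) (17,4) (17,5) (113/7,8) (12,8)]

Clipped polygon: [(12,4) (17,4) (17,5) (113/7,8) (12,8)]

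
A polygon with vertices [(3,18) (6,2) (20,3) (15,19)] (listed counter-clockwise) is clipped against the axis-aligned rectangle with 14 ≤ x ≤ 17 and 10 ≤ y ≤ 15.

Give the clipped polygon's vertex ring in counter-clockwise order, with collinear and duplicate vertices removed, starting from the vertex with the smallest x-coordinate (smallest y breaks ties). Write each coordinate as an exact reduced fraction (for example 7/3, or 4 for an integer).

Clipped polygon: [(14,10) (17,10) (17,63/5) (65/4,15) (14,15)]

1. After x ≥ 14: [(14,227/12) (14,18/7) (20,3) (15,19)]
2. After x ≤ 17: [(14,227/12) (14,18/7) (17,39/14) (17,63/5) (15,19)]
3. After y ≥ 10: [(14,227/12) (14,10) (17,10) (17,63/5) (15,19)]
4. After y ≤ 15: [(14,15) (14,10) (17,10) (17,63/5) (65/4,15)]
5. Canonical ring: [(14,10) (17,10) (17,63/5) (65/4,15) (14,15)]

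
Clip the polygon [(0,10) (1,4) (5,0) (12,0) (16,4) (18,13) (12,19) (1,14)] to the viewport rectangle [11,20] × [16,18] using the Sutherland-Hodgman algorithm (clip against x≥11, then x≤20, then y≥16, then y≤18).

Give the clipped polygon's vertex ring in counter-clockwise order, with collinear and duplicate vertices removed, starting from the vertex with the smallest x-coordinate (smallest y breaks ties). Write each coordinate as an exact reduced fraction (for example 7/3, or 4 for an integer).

1. After x ≥ 11: [(11,0) (12,0) (16,4) (18,13) (12,19) (11,204/11)]
2. After x ≤ 20: [(11,0) (12,0) (16,4) (18,13) (12,19) (11,204/11)]
3. After y ≥ 16: [(11,16) (15,16) (12,19) (11,204/11)]
4. After y ≤ 18: [(11,18) (11,16) (15,16) (13,18)]
5. Canonical ring: [(11,16) (15,16) (13,18) (11,18)]

Clipped polygon: [(11,16) (15,16) (13,18) (11,18)]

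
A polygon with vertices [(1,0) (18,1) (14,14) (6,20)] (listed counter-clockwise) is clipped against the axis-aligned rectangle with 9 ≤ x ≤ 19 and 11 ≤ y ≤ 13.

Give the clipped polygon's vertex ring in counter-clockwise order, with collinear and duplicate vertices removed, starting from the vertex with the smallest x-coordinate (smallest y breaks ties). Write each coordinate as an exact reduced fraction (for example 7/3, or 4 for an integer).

Clipped polygon: [(9,11) (194/13,11) (186/13,13) (9,13)]

1. After x ≥ 9: [(9,8/17) (18,1) (14,14) (9,71/4)]
2. After x ≤ 19: [(9,8/17) (18,1) (14,14) (9,71/4)]
3. After y ≥ 11: [(9,11) (194/13,11) (14,14) (9,71/4)]
4. After y ≤ 13: [(9,13) (9,11) (194/13,11) (186/13,13)]
5. Canonical ring: [(9,11) (194/13,11) (186/13,13) (9,13)]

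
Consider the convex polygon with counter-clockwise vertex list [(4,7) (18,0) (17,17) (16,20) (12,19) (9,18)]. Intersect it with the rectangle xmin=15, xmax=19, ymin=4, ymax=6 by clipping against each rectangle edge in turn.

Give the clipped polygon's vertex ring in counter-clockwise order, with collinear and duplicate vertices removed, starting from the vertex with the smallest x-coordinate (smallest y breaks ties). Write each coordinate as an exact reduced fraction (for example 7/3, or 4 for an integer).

Clipped polygon: [(15,4) (302/17,4) (300/17,6) (15,6)]

1. After x ≥ 15: [(15,3/2) (18,0) (17,17) (16,20) (15,79/4)]
2. After x ≤ 19: [(15,3/2) (18,0) (17,17) (16,20) (15,79/4)]
3. After y ≥ 4: [(15,4) (302/17,4) (17,17) (16,20) (15,79/4)]
4. After y ≤ 6: [(15,6) (15,4) (302/17,4) (300/17,6)]
5. Canonical ring: [(15,4) (302/17,4) (300/17,6) (15,6)]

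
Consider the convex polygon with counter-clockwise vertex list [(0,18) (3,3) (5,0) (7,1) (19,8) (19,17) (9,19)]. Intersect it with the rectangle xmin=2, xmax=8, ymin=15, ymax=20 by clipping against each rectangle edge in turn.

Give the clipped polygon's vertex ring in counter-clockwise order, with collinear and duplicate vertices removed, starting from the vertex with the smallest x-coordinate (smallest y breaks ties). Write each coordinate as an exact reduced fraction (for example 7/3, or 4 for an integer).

1. After x ≥ 2: [(2,164/9) (2,8) (3,3) (5,0) (7,1) (19,8) (19,17) (9,19)]
2. After x ≤ 8: [(8,170/9) (2,164/9) (2,8) (3,3) (5,0) (7,1) (8,19/12)]
3. After y ≥ 15: [(8,15) (8,170/9) (2,164/9) (2,15)]
4. After y ≤ 20: [(8,15) (8,170/9) (2,164/9) (2,15)]
5. Canonical ring: [(2,15) (8,15) (8,170/9) (2,164/9)]

Clipped polygon: [(2,15) (8,15) (8,170/9) (2,164/9)]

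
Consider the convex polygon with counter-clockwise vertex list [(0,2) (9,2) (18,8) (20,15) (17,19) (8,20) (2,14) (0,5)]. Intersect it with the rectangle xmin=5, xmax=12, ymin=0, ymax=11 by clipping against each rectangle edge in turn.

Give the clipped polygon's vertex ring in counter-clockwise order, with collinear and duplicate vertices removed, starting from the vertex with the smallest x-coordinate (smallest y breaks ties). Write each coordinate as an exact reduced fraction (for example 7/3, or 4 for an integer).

Clipped polygon: [(5,2) (9,2) (12,4) (12,11) (5,11)]

1. After x ≥ 5: [(5,2) (9,2) (18,8) (20,15) (17,19) (8,20) (5,17)]
2. After x ≤ 12: [(5,2) (9,2) (12,4) (12,176/9) (8,20) (5,17)]
3. After y ≥ 0: [(5,2) (9,2) (12,4) (12,176/9) (8,20) (5,17)]
4. After y ≤ 11: [(5,11) (5,2) (9,2) (12,4) (12,11)]
5. Canonical ring: [(5,2) (9,2) (12,4) (12,11) (5,11)]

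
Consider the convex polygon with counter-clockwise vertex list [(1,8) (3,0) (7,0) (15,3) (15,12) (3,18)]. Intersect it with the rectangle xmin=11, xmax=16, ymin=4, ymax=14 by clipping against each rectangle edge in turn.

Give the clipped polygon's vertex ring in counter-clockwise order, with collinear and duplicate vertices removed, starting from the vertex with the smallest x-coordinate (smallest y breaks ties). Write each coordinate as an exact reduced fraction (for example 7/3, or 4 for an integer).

1. After x ≥ 11: [(11,3/2) (15,3) (15,12) (11,14)]
2. After x ≤ 16: [(11,3/2) (15,3) (15,12) (11,14)]
3. After y ≥ 4: [(11,4) (15,4) (15,12) (11,14)]
4. After y ≤ 14: [(11,4) (15,4) (15,12) (11,14)]
5. Canonical ring: [(11,4) (15,4) (15,12) (11,14)]

Clipped polygon: [(11,4) (15,4) (15,12) (11,14)]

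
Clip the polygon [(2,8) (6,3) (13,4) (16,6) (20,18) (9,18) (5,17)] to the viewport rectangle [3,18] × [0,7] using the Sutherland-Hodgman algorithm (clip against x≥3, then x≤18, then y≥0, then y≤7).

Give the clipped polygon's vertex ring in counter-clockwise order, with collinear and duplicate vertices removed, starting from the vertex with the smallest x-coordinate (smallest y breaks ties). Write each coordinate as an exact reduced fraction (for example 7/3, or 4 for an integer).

Clipped polygon: [(3,27/4) (6,3) (13,4) (16,6) (49/3,7) (3,7)]

1. After x ≥ 3: [(3,11) (3,27/4) (6,3) (13,4) (16,6) (20,18) (9,18) (5,17)]
2. After x ≤ 18: [(3,11) (3,27/4) (6,3) (13,4) (16,6) (18,12) (18,18) (9,18) (5,17)]
3. After y ≥ 0: [(3,11) (3,27/4) (6,3) (13,4) (16,6) (18,12) (18,18) (9,18) (5,17)]
4. After y ≤ 7: [(3,7) (3,27/4) (6,3) (13,4) (16,6) (49/3,7)]
5. Canonical ring: [(3,27/4) (6,3) (13,4) (16,6) (49/3,7) (3,7)]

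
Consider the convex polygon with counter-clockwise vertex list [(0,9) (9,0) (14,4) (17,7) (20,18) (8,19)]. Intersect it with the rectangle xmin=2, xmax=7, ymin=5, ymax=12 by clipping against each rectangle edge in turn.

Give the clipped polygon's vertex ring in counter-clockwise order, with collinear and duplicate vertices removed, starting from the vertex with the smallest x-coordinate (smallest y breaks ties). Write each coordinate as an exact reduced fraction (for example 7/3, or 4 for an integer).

Clipped polygon: [(2,7) (4,5) (7,5) (7,12) (12/5,12) (2,23/2)]

1. After x ≥ 2: [(2,23/2) (2,7) (9,0) (14,4) (17,7) (20,18) (8,19)]
2. After x ≤ 7: [(7,71/4) (2,23/2) (2,7) (7,2)]
3. After y ≥ 5: [(7,5) (7,71/4) (2,23/2) (2,7) (4,5)]
4. After y ≤ 12: [(7,5) (7,12) (12/5,12) (2,23/2) (2,7) (4,5)]
5. Canonical ring: [(2,7) (4,5) (7,5) (7,12) (12/5,12) (2,23/2)]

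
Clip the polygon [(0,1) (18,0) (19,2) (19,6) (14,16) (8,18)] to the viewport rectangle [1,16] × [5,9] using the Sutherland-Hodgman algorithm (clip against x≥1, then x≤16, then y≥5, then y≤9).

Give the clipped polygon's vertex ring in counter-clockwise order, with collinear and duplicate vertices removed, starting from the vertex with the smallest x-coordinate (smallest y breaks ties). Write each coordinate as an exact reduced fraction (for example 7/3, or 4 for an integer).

1. After x ≥ 1: [(1,25/8) (1,17/18) (18,0) (19,2) (19,6) (14,16) (8,18)]
2. After x ≤ 16: [(1,25/8) (1,17/18) (16,1/9) (16,12) (14,16) (8,18)]
3. After y ≥ 5: [(32/17,5) (16,5) (16,12) (14,16) (8,18)]
4. After y ≤ 9: [(64/17,9) (32/17,5) (16,5) (16,9)]
5. Canonical ring: [(32/17,5) (16,5) (16,9) (64/17,9)]

Clipped polygon: [(32/17,5) (16,5) (16,9) (64/17,9)]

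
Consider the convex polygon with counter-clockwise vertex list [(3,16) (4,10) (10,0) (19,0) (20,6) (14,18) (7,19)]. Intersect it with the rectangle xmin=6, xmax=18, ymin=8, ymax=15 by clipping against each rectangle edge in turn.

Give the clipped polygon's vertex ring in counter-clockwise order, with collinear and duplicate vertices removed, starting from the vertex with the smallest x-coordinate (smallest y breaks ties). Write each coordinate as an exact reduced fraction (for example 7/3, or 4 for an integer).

Clipped polygon: [(6,8) (18,8) (18,10) (31/2,15) (6,15)]

1. After x ≥ 6: [(6,73/4) (6,20/3) (10,0) (19,0) (20,6) (14,18) (7,19)]
2. After x ≤ 18: [(6,73/4) (6,20/3) (10,0) (18,0) (18,10) (14,18) (7,19)]
3. After y ≥ 8: [(6,73/4) (6,8) (18,8) (18,10) (14,18) (7,19)]
4. After y ≤ 15: [(6,15) (6,8) (18,8) (18,10) (31/2,15)]
5. Canonical ring: [(6,8) (18,8) (18,10) (31/2,15) (6,15)]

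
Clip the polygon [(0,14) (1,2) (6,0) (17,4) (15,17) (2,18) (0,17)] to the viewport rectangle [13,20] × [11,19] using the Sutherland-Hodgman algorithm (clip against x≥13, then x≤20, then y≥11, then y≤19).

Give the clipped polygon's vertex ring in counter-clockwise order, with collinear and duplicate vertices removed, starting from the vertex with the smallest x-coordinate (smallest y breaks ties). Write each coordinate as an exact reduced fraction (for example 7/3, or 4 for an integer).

1. After x ≥ 13: [(13,28/11) (17,4) (15,17) (13,223/13)]
2. After x ≤ 20: [(13,28/11) (17,4) (15,17) (13,223/13)]
3. After y ≥ 11: [(13,11) (207/13,11) (15,17) (13,223/13)]
4. After y ≤ 19: [(13,11) (207/13,11) (15,17) (13,223/13)]
5. Canonical ring: [(13,11) (207/13,11) (15,17) (13,223/13)]

Clipped polygon: [(13,11) (207/13,11) (15,17) (13,223/13)]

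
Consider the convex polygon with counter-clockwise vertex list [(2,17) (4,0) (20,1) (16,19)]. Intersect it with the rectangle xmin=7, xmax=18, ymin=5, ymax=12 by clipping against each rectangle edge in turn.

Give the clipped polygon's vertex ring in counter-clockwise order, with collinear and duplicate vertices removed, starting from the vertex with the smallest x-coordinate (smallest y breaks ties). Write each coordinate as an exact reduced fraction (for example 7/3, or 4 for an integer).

1. After x ≥ 7: [(7,124/7) (7,3/16) (20,1) (16,19)]
2. After x ≤ 18: [(7,124/7) (7,3/16) (18,7/8) (18,10) (16,19)]
3. After y ≥ 5: [(7,124/7) (7,5) (18,5) (18,10) (16,19)]
4. After y ≤ 12: [(7,12) (7,5) (18,5) (18,10) (158/9,12)]
5. Canonical ring: [(7,5) (18,5) (18,10) (158/9,12) (7,12)]

Clipped polygon: [(7,5) (18,5) (18,10) (158/9,12) (7,12)]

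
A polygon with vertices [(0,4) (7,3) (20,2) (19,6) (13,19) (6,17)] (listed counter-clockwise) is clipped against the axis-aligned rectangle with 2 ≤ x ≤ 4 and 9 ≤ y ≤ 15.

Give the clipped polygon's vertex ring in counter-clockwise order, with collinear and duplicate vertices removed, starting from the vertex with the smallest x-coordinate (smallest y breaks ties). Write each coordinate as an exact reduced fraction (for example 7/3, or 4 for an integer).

1. After x ≥ 2: [(2,25/3) (2,26/7) (7,3) (20,2) (19,6) (13,19) (6,17)]
2. After x ≤ 4: [(4,38/3) (2,25/3) (2,26/7) (4,24/7)]
3. After y ≥ 9: [(4,9) (4,38/3) (30/13,9)]
4. After y ≤ 15: [(4,9) (4,38/3) (30/13,9)]
5. Canonical ring: [(30/13,9) (4,9) (4,38/3)]

Clipped polygon: [(30/13,9) (4,9) (4,38/3)]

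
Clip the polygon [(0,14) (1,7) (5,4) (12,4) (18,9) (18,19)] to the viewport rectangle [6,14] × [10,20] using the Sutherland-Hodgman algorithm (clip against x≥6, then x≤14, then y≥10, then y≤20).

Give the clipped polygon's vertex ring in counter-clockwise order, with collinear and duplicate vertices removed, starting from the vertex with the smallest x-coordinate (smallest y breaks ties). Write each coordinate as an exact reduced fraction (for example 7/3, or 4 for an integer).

Clipped polygon: [(6,10) (14,10) (14,161/9) (6,47/3)]

1. After x ≥ 6: [(6,47/3) (6,4) (12,4) (18,9) (18,19)]
2. After x ≤ 14: [(14,161/9) (6,47/3) (6,4) (12,4) (14,17/3)]
3. After y ≥ 10: [(14,10) (14,161/9) (6,47/3) (6,10)]
4. After y ≤ 20: [(14,10) (14,161/9) (6,47/3) (6,10)]
5. Canonical ring: [(6,10) (14,10) (14,161/9) (6,47/3)]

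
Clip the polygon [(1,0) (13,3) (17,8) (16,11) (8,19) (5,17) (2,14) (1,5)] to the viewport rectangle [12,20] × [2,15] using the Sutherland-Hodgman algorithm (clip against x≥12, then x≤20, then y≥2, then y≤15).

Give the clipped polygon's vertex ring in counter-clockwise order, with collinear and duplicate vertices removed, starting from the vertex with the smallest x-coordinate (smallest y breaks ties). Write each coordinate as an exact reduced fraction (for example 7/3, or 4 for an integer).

Clipped polygon: [(12,11/4) (13,3) (17,8) (16,11) (12,15)]

1. After x ≥ 12: [(12,11/4) (13,3) (17,8) (16,11) (12,15)]
2. After x ≤ 20: [(12,11/4) (13,3) (17,8) (16,11) (12,15)]
3. After y ≥ 2: [(12,11/4) (13,3) (17,8) (16,11) (12,15)]
4. After y ≤ 15: [(12,11/4) (13,3) (17,8) (16,11) (12,15)]
5. Canonical ring: [(12,11/4) (13,3) (17,8) (16,11) (12,15)]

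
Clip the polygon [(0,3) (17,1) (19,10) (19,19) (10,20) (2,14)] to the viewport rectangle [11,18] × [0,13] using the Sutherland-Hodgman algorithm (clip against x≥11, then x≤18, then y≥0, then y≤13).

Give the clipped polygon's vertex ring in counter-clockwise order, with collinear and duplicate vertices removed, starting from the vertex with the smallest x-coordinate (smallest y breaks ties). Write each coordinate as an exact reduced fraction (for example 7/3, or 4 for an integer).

1. After x ≥ 11: [(11,29/17) (17,1) (19,10) (19,19) (11,179/9)]
2. After x ≤ 18: [(11,29/17) (17,1) (18,11/2) (18,172/9) (11,179/9)]
3. After y ≥ 0: [(11,29/17) (17,1) (18,11/2) (18,172/9) (11,179/9)]
4. After y ≤ 13: [(11,13) (11,29/17) (17,1) (18,11/2) (18,13)]
5. Canonical ring: [(11,29/17) (17,1) (18,11/2) (18,13) (11,13)]

Clipped polygon: [(11,29/17) (17,1) (18,11/2) (18,13) (11,13)]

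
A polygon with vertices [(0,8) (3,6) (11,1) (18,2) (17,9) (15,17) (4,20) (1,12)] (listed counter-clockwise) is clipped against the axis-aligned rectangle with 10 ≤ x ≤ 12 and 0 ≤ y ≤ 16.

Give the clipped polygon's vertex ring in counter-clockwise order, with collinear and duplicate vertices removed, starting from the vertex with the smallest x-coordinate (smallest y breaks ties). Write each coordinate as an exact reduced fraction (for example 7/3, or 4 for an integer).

1. After x ≥ 10: [(10,13/8) (11,1) (18,2) (17,9) (15,17) (10,202/11)]
2. After x ≤ 12: [(10,13/8) (11,1) (12,8/7) (12,196/11) (10,202/11)]
3. After y ≥ 0: [(10,13/8) (11,1) (12,8/7) (12,196/11) (10,202/11)]
4. After y ≤ 16: [(10,16) (10,13/8) (11,1) (12,8/7) (12,16)]
5. Canonical ring: [(10,13/8) (11,1) (12,8/7) (12,16) (10,16)]

Clipped polygon: [(10,13/8) (11,1) (12,8/7) (12,16) (10,16)]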